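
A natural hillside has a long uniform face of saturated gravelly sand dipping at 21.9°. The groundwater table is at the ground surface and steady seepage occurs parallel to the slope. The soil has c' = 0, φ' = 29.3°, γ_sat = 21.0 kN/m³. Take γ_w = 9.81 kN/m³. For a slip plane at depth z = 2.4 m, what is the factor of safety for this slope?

With seepage parallel to the slope and the water table at the surface, the effective normal stress on the slip plane uses the buoyant unit weight γ' = γ_sat − γ_w while the driving shear stress uses γ_sat:
FS = [c' + γ' z cos²β tanφ'] / [γ_sat z sinβ cosβ]
(For c' = 0 this reduces to FS = (γ'/γ_sat)·tanφ'/tanβ.)
γ' = 21.0 − 9.81 = 11.19 kN/m³
Numerator = 0.0 + 11.19·2.4·cos²21.9°·tan29.3° = 0.0 + 11.19·2.4·0.8609·0.5612 = 12.974 kPa
Denominator = 21.0·2.4·sin21.9°·cos21.9° = 21.0·2.4·0.3730·0.9278 = 17.442 kPa
FS = 12.974 / 17.442 = 0.744

FS = 0.74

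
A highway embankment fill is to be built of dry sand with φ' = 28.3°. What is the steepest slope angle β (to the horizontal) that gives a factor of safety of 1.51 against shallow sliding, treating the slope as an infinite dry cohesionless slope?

For an infinite dry cohesionless slope FS = tanφ'/tanβ, so tanβ = tanφ' / FS.
tanβ = tan28.3° / 1.51 = 0.5384 / 1.51 = 0.3566
β = arctan(0.3566) = 19.63°

β = 19.6°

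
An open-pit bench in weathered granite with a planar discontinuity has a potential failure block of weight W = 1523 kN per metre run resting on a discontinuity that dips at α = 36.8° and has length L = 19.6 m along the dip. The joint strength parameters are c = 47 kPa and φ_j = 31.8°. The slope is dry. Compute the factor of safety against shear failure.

Resolving the block weight along and normal to the plane and applying the Mohr–Coulomb strength on the joint:
N' = W cosα = 1523·cos36.8° = 1219.5 kN/m
Driving force T = W sinα = 1523·sin36.8° = 912.3 kN/m
Resisting force R = c·L + N'·tanφ_j = 47·19.6 + 1219.5·tan31.8° = 921.2 + 756.1 = 1677.3 kN/m
FS = R / T = 1677.3 / 912.3 = 1.839

FS = 1.84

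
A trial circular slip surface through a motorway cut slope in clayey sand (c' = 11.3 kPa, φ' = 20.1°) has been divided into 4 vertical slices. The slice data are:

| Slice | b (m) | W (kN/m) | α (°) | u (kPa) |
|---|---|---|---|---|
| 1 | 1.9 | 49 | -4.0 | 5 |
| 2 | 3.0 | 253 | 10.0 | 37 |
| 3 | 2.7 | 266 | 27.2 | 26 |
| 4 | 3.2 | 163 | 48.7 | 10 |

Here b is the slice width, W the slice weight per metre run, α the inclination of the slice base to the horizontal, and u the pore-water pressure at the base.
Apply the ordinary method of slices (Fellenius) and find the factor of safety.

FS = 1.01

Ordinary method of slices: FS = Σ[c'·Δl_i + (W_i cosα_i − u_i·Δl_i)·tanφ'] / Σ W_i sinα_i, with Δl_i = b_i / cosα_i.
Slice 1: Δl = 1.9/cos(-4.0°) = 1.905 m; N'_1 = 49·cos(-4.0°) − 5·1.905 = 39.4; c'Δl = 21.52; W sinα = -3.4
Slice 2: Δl = 3.0/cos10.0° = 3.046 m; N'_2 = 253·cos10.0° − 37·3.046 = 136.4; c'Δl = 34.42; W sinα = 43.9
Slice 3: Δl = 2.7/cos27.2° = 3.036 m; N'_3 = 266·cos27.2° − 26·3.036 = 157.7; c'Δl = 34.30; W sinα = 121.6
Slice 4: Δl = 3.2/cos48.7° = 4.848 m; N'_4 = 163·cos48.7° − 10·4.848 = 59.1; c'Δl = 54.79; W sinα = 122.5
Σc'Δl = 145.0 kN/m; ΣN' = 392.6 kN/m; ΣW sinα = 284.6 kN/m
Resisting = 145.0 + 392.6·tan20.1° = 145.0 + 143.7 = 288.7 kN/m
FS = 288.7 / 284.6 = 1.015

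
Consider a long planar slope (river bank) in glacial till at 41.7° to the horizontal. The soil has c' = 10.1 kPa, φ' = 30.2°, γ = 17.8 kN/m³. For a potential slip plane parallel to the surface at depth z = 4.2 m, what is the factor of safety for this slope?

FS = 0.93

For an infinite slope with a slip plane parallel to the surface (no pore pressure): FS = [c' + γz cos²β tanφ'] / [γz sinβ cosβ].
γz = 17.8·4.2 = 74.76 kN/m²
Numerator = 10.1 + 74.76·cos²41.7°·tan30.2° = 10.1 + 74.76·0.5575·0.5820 = 34.356 kPa
Denominator = 74.76·sin41.7°·cos41.7° = 74.76·0.6652·0.7466 = 37.132 kPa
FS = 34.356 / 37.132 = 0.925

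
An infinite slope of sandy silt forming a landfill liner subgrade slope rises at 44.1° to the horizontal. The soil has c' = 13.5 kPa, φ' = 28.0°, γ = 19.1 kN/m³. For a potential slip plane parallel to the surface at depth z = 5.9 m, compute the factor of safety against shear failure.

FS = 0.79

For an infinite slope with a slip plane parallel to the surface (no pore pressure): FS = [c' + γz cos²β tanφ'] / [γz sinβ cosβ].
γz = 19.1·5.9 = 112.69 kN/m²
Numerator = 13.5 + 112.69·cos²44.1°·tan28.0° = 13.5 + 112.69·0.5157·0.5317 = 44.400 kPa
Denominator = 112.69·sin44.1°·cos44.1° = 112.69·0.6959·0.7181 = 56.317 kPa
FS = 44.400 / 56.317 = 0.788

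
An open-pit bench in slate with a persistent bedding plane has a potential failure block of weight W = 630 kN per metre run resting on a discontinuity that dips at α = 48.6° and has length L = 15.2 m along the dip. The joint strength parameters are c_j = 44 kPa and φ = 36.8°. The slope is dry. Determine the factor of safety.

FS = 2.07

Resolving the block weight along and normal to the plane and applying the Mohr–Coulomb strength on the joint:
N' = W cosα = 630·cos48.6° = 416.6 kN/m
Driving force T = W sinα = 630·sin48.6° = 472.6 kN/m
Resisting force R = c_j·L + N'·tanφ = 44·15.2 + 416.6·tan36.8° = 668.8 + 311.7 = 980.5 kN/m
FS = R / T = 980.5 / 472.6 = 2.075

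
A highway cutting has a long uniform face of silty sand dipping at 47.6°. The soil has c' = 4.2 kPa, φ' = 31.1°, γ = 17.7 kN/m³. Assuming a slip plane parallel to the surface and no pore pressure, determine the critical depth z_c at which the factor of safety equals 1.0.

z_c = 1.06 m

Setting FS = 1.00 in FS = [c' + γz cos²β tanφ'] / [γz sinβ cosβ] and solving for z:
z = c' / [γ cosβ (FS·sinβ − cosβ·tanφ')]
  = 4.2 / [17.7·cos47.6°·(1.00·sin47.6° − cos47.6°·tan31.1°)]
  = 4.2 / [17.7·0.6743·(1.00·0.7385 − 0.6743·0.6032)]
  = 4.2 / 3.9588 = 1.061 m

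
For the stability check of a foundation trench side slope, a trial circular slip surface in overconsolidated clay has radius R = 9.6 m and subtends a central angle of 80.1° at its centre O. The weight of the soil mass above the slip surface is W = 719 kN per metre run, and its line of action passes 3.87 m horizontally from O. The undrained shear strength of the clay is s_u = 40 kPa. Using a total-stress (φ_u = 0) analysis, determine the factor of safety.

FS = 1.85

Taking moments about the centre O, the resisting moment is provided by the undrained shear strength acting along the arc:
Arc length L_a = R·θ = 9.6·(80.1°·π/180) = 9.6·1.3980 = 13.42 m
M_R = s_u·L_a·R = 40·13.42·9.6 = 5153.6 kN·m/m
M_D = W·d = 719·3.87 = 2782.5 kN·m/m
FS = M_R / M_D = 5153.6 / 2782.5 = 1.852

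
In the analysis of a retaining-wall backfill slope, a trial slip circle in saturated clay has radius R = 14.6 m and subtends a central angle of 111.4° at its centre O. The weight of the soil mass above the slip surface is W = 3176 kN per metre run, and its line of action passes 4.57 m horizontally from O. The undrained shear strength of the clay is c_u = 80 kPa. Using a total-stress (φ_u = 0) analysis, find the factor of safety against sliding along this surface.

FS = 2.28

Taking moments about the centre O, the resisting moment is provided by the undrained shear strength acting along the arc:
Arc length L_a = R·θ = 14.6·(111.4°·π/180) = 14.6·1.9443 = 28.39 m
M_R = c_u·L_a·R = 80·28.39·14.6 = 33155.7 kN·m/m
M_D = W·d = 3176·4.57 = 14514.3 kN·m/m
FS = M_R / M_D = 33155.7 / 14514.3 = 2.284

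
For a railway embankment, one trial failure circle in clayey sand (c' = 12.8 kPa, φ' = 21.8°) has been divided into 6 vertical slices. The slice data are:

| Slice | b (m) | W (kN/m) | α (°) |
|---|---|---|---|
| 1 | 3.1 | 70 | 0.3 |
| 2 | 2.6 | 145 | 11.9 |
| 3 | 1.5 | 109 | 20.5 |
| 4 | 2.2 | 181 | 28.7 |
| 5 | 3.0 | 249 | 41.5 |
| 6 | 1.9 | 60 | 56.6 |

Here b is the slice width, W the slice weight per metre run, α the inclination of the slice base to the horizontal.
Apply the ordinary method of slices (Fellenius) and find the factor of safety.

FS = 1.35

Ordinary method of slices: FS = Σ[c'·Δl_i + (W_i cosα_i)·tanφ'] / Σ W_i sinα_i, with Δl_i = b_i / cosα_i.
Slice 1: Δl = 3.1/cos0.3° = 3.100 m; N'_1 = 70·cos0.3° = 70.0; c'Δl = 39.68; W sinα = 0.4
Slice 2: Δl = 2.6/cos11.9° = 2.657 m; N'_2 = 145·cos11.9° = 141.9; c'Δl = 34.01; W sinα = 29.9
Slice 3: Δl = 1.5/cos20.5° = 1.601 m; N'_3 = 109·cos20.5° = 102.1; c'Δl = 20.50; W sinα = 38.2
Slice 4: Δl = 2.2/cos28.7° = 2.508 m; N'_4 = 181·cos28.7° = 158.8; c'Δl = 32.10; W sinα = 86.9
Slice 5: Δl = 3.0/cos41.5° = 4.006 m; N'_5 = 249·cos41.5° = 186.5; c'Δl = 51.27; W sinα = 165.0
Slice 6: Δl = 1.9/cos56.6° = 3.452 m; N'_6 = 60·cos56.6° = 33.0; c'Δl = 44.18; W sinα = 50.1
Σc'Δl = 221.7 kN/m; ΣN' = 692.3 kN/m; ΣW sinα = 370.4 kN/m
Resisting = 221.7 + 692.3·tan21.8° = 221.7 + 276.9 = 498.6 kN/m
FS = 498.6 / 370.4 = 1.346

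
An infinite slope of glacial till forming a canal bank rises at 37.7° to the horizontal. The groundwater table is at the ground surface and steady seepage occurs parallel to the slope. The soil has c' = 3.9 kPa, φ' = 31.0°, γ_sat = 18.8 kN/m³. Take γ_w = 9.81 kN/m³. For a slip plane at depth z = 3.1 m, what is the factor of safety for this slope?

With seepage parallel to the slope and the water table at the surface, the effective normal stress on the slip plane uses the buoyant unit weight γ' = γ_sat − γ_w while the driving shear stress uses γ_sat:
FS = [c' + γ' z cos²β tanφ'] / [γ_sat z sinβ cosβ]
γ' = 18.8 − 9.81 = 8.99 kN/m³
Numerator = 3.9 + 8.99·3.1·cos²37.7°·tan31.0° = 3.9 + 8.99·3.1·0.6260·0.6009 = 14.383 kPa
Denominator = 18.8·3.1·sin37.7°·cos37.7° = 18.8·3.1·0.6115·0.7912 = 28.199 kPa
FS = 14.383 / 28.199 = 0.510

FS = 0.51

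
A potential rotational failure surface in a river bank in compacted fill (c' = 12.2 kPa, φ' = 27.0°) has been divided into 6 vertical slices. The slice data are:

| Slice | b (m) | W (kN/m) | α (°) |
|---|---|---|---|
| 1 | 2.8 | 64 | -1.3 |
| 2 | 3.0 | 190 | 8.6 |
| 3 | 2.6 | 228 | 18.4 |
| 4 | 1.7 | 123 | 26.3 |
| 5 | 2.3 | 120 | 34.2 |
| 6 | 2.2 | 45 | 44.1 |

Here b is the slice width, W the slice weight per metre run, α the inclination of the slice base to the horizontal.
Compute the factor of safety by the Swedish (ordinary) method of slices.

FS = 2.22

Ordinary method of slices: FS = Σ[c'·Δl_i + (W_i cosα_i)·tanφ'] / Σ W_i sinα_i, with Δl_i = b_i / cosα_i.
Slice 1: Δl = 2.8/cos(-1.3°) = 2.801 m; N'_1 = 64·cos(-1.3°) = 64.0; c'Δl = 34.17; W sinα = -1.5
Slice 2: Δl = 3.0/cos8.6° = 3.034 m; N'_2 = 190·cos8.6° = 187.9; c'Δl = 37.02; W sinα = 28.4
Slice 3: Δl = 2.6/cos18.4° = 2.740 m; N'_3 = 228·cos18.4° = 216.3; c'Δl = 33.43; W sinα = 72.0
Slice 4: Δl = 1.7/cos26.3° = 1.896 m; N'_4 = 123·cos26.3° = 110.3; c'Δl = 23.13; W sinα = 54.5
Slice 5: Δl = 2.3/cos34.2° = 2.781 m; N'_5 = 120·cos34.2° = 99.2; c'Δl = 33.93; W sinα = 67.5
Slice 6: Δl = 2.2/cos44.1° = 3.064 m; N'_6 = 45·cos44.1° = 32.3; c'Δl = 37.38; W sinα = 31.3
Σc'Δl = 199.1 kN/m; ΣN' = 710.0 kN/m; ΣW sinα = 252.2 kN/m
Resisting = 199.1 + 710.0·tan27.0° = 199.1 + 361.8 = 560.8 kN/m
FS = 560.8 / 252.2 = 2.224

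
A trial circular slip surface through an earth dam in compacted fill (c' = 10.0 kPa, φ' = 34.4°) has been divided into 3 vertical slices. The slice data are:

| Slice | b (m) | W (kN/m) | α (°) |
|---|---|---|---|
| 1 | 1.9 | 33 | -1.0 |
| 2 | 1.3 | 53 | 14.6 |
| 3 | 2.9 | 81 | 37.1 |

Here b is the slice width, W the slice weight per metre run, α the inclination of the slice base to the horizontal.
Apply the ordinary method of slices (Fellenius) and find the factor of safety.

FS = 2.77

Ordinary method of slices: FS = Σ[c'·Δl_i + (W_i cosα_i)·tanφ'] / Σ W_i sinα_i, with Δl_i = b_i / cosα_i.
Slice 1: Δl = 1.9/cos(-1.0°) = 1.900 m; N'_1 = 33·cos(-1.0°) = 33.0; c'Δl = 19.00; W sinα = -0.6
Slice 2: Δl = 1.3/cos14.6° = 1.343 m; N'_2 = 53·cos14.6° = 51.3; c'Δl = 13.43; W sinα = 13.4
Slice 3: Δl = 2.9/cos37.1° = 3.636 m; N'_3 = 81·cos37.1° = 64.6; c'Δl = 36.36; W sinα = 48.9
Σc'Δl = 68.8 kN/m; ΣN' = 148.9 kN/m; ΣW sinα = 61.6 kN/m
Resisting = 68.8 + 148.9·tan34.4° = 68.8 + 101.9 = 170.7 kN/m
FS = 170.7 / 61.6 = 2.770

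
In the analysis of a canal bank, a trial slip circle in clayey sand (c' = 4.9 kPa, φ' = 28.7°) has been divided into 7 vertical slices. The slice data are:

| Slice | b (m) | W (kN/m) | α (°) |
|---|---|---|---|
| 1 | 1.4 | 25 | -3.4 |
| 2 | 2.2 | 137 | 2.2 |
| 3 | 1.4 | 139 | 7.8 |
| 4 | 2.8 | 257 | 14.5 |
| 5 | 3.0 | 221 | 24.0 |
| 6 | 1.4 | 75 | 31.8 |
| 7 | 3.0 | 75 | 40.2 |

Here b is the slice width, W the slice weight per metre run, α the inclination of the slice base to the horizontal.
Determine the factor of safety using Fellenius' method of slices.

FS = 2.11

Ordinary method of slices: FS = Σ[c'·Δl_i + (W_i cosα_i)·tanφ'] / Σ W_i sinα_i, with Δl_i = b_i / cosα_i.
Slice 1: Δl = 1.4/cos(-3.4°) = 1.402 m; N'_1 = 25·cos(-3.4°) = 25.0; c'Δl = 6.87; W sinα = -1.5
Slice 2: Δl = 2.2/cos2.2° = 2.202 m; N'_2 = 137·cos2.2° = 136.9; c'Δl = 10.79; W sinα = 5.3
Slice 3: Δl = 1.4/cos7.8° = 1.413 m; N'_3 = 139·cos7.8° = 137.7; c'Δl = 6.92; W sinα = 18.9
Slice 4: Δl = 2.8/cos14.5° = 2.892 m; N'_4 = 257·cos14.5° = 248.8; c'Δl = 14.17; W sinα = 64.3
Slice 5: Δl = 3.0/cos24.0° = 3.284 m; N'_5 = 221·cos24.0° = 201.9; c'Δl = 16.09; W sinα = 89.9
Slice 6: Δl = 1.4/cos31.8° = 1.647 m; N'_6 = 75·cos31.8° = 63.7; c'Δl = 8.07; W sinα = 39.5
Slice 7: Δl = 3.0/cos40.2° = 3.928 m; N'_7 = 75·cos40.2° = 57.3; c'Δl = 19.25; W sinα = 48.4
Σc'Δl = 82.2 kN/m; ΣN' = 871.3 kN/m; ΣW sinα = 264.8 kN/m
Resisting = 82.2 + 871.3·tan28.7° = 82.2 + 477.0 = 559.2 kN/m
FS = 559.2 / 264.8 = 2.112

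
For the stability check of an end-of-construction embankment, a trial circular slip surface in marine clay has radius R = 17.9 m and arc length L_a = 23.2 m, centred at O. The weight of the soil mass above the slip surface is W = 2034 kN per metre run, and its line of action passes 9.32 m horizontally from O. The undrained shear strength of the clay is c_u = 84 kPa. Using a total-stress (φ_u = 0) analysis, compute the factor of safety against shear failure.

Taking moments about the centre O, the resisting moment is provided by the undrained shear strength acting along the arc:
M_R = c_u·L_a·R = 84·23.20·17.9 = 34883.5 kN·m/m
M_D = W·d = 2034·9.32 = 18956.9 kN·m/m
FS = M_R / M_D = 34883.5 / 18956.9 = 1.840

FS = 1.84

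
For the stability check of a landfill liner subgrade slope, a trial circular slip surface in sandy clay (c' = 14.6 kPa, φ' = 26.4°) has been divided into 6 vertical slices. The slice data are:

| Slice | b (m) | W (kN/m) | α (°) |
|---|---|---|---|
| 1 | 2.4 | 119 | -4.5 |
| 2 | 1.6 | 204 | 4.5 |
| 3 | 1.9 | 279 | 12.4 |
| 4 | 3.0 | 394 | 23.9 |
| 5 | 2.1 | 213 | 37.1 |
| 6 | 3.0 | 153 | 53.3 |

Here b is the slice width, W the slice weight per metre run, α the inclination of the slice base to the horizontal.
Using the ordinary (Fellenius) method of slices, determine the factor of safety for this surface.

FS = 1.78

Ordinary method of slices: FS = Σ[c'·Δl_i + (W_i cosα_i)·tanφ'] / Σ W_i sinα_i, with Δl_i = b_i / cosα_i.
Slice 1: Δl = 2.4/cos(-4.5°) = 2.407 m; N'_1 = 119·cos(-4.5°) = 118.6; c'Δl = 35.15; W sinα = -9.3
Slice 2: Δl = 1.6/cos4.5° = 1.605 m; N'_2 = 204·cos4.5° = 203.4; c'Δl = 23.43; W sinα = 16.0
Slice 3: Δl = 1.9/cos12.4° = 1.945 m; N'_3 = 279·cos12.4° = 272.5; c'Δl = 28.40; W sinα = 59.9
Slice 4: Δl = 3.0/cos23.9° = 3.281 m; N'_4 = 394·cos23.9° = 360.2; c'Δl = 47.91; W sinα = 159.6
Slice 5: Δl = 2.1/cos37.1° = 2.633 m; N'_5 = 213·cos37.1° = 169.9; c'Δl = 38.44; W sinα = 128.5
Slice 6: Δl = 3.0/cos53.3° = 5.020 m; N'_6 = 153·cos53.3° = 91.4; c'Δl = 73.29; W sinα = 122.7
Σc'Δl = 246.6 kN/m; ΣN' = 1216.0 kN/m; ΣW sinα = 477.4 kN/m
Resisting = 246.6 + 1216.0·tan26.4° = 246.6 + 603.6 = 850.3 kN/m
FS = 850.3 / 477.4 = 1.781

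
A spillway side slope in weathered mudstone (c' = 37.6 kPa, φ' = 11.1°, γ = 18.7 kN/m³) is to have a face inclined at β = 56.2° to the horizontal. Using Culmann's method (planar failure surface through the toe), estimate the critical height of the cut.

H_c = 22.30 m

Culmann's analysis gives the critical failure plane at α_cr = (β + φ')/2 = (56.2 + 11.1)/2 = 33.6°, and the critical height
H_c = (4c'/γ) · sinβ cosφ' / [1 − cos(β − φ')]
    = (4·37.6/18.7) · sin56.2°·cos11.1° / [1 − cos(45.1°)]
    = 8.043 · 0.8310·0.9813 / [1 − 0.7059]
    = 8.043 · 0.8154 / 0.2941
    = 22.30 m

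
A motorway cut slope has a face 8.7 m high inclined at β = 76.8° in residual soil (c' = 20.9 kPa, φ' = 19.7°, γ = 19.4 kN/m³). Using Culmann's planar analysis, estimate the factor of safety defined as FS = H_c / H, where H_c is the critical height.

FS = 0.99

H_c = (4c'/γ) · sinβ cosφ' / [1 − cos(β − φ')]
    = (4·20.9/19.4) · sin76.8°·cos19.7° / [1 − cos57.1°]
    = 4.309 · 0.9166 / 0.4568 = 8.65 m
FS = H_c / H = 8.65 / 8.7 = 0.994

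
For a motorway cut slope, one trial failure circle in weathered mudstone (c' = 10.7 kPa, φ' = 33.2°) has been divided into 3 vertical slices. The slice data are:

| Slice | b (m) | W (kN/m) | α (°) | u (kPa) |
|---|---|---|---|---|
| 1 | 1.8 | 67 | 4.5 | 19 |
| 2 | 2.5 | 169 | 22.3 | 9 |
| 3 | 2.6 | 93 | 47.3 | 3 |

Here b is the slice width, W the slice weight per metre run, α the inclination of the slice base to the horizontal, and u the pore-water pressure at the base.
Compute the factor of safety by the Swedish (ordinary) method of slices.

Ordinary method of slices: FS = Σ[c'·Δl_i + (W_i cosα_i − u_i·Δl_i)·tanφ'] / Σ W_i sinα_i, with Δl_i = b_i / cosα_i.
Slice 1: Δl = 1.8/cos4.5° = 1.806 m; N'_1 = 67·cos4.5° − 19·1.806 = 32.5; c'Δl = 19.32; W sinα = 5.3
Slice 2: Δl = 2.5/cos22.3° = 2.702 m; N'_2 = 169·cos22.3° − 9·2.702 = 132.0; c'Δl = 28.91; W sinα = 64.1
Slice 3: Δl = 2.6/cos47.3° = 3.834 m; N'_3 = 93·cos47.3° − 3·3.834 = 51.6; c'Δl = 41.02; W sinα = 68.3
Σc'Δl = 89.3 kN/m; ΣN' = 216.1 kN/m; ΣW sinα = 137.7 kN/m
Resisting = 89.3 + 216.1·tan33.2° = 89.3 + 141.4 = 230.7 kN/m
FS = 230.7 / 137.7 = 1.675

FS = 1.67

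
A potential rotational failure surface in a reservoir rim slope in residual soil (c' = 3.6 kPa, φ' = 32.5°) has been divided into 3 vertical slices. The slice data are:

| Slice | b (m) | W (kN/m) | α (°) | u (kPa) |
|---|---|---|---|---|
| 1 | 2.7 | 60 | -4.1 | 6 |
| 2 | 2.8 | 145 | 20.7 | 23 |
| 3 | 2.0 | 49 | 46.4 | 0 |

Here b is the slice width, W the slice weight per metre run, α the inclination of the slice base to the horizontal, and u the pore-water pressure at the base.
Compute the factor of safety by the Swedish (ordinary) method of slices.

Ordinary method of slices: FS = Σ[c'·Δl_i + (W_i cosα_i − u_i·Δl_i)·tanφ'] / Σ W_i sinα_i, with Δl_i = b_i / cosα_i.
Slice 1: Δl = 2.7/cos(-4.1°) = 2.707 m; N'_1 = 60·cos(-4.1°) − 6·2.707 = 43.6; c'Δl = 9.74; W sinα = -4.3
Slice 2: Δl = 2.8/cos20.7° = 2.993 m; N'_2 = 145·cos20.7° − 23·2.993 = 66.8; c'Δl = 10.78; W sinα = 51.3
Slice 3: Δl = 2.0/cos46.4° = 2.900 m; N'_3 = 49·cos46.4° − 0·2.900 = 33.8; c'Δl = 10.44; W sinα = 35.5
Σc'Δl = 31.0 kN/m; ΣN' = 144.2 kN/m; ΣW sinα = 82.4 kN/m
Resisting = 31.0 + 144.2·tan32.5° = 31.0 + 91.9 = 122.8 kN/m
FS = 122.8 / 82.4 = 1.490

FS = 1.49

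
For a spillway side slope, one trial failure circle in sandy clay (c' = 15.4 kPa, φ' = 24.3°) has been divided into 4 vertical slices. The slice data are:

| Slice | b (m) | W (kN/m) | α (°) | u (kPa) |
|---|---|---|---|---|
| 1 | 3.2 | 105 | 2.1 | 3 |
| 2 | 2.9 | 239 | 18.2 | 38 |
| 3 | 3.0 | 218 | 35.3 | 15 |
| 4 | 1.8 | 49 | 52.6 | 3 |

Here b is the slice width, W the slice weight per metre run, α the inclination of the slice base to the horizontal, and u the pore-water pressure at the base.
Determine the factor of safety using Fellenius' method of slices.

Ordinary method of slices: FS = Σ[c'·Δl_i + (W_i cosα_i − u_i·Δl_i)·tanφ'] / Σ W_i sinα_i, with Δl_i = b_i / cosα_i.
Slice 1: Δl = 3.2/cos2.1° = 3.202 m; N'_1 = 105·cos2.1° − 3·3.202 = 95.3; c'Δl = 49.31; W sinα = 3.8
Slice 2: Δl = 2.9/cos18.2° = 3.053 m; N'_2 = 239·cos18.2° − 38·3.053 = 111.0; c'Δl = 47.01; W sinα = 74.6
Slice 3: Δl = 3.0/cos35.3° = 3.676 m; N'_3 = 218·cos35.3° − 15·3.676 = 122.8; c'Δl = 56.61; W sinα = 126.0
Slice 4: Δl = 1.8/cos52.6° = 2.964 m; N'_4 = 49·cos52.6° − 3·2.964 = 20.9; c'Δl = 45.64; W sinα = 38.9
Σc'Δl = 198.6 kN/m; ΣN' = 350.0 kN/m; ΣW sinα = 243.4 kN/m
Resisting = 198.6 + 350.0·tan24.3° = 198.6 + 158.0 = 356.6 kN/m
FS = 356.6 / 243.4 = 1.465

FS = 1.47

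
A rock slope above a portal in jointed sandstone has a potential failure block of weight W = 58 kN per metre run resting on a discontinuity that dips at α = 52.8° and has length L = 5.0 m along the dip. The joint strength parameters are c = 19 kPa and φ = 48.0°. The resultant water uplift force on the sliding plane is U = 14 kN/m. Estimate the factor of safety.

Resolving the block weight along and normal to the plane and applying the Mohr–Coulomb strength on the joint:
N' = W cosα − U = 58·cos52.8° − 14 = 21.1 kN/m
Driving force T = W sinα = 58·sin52.8° = 46.2 kN/m
Resisting force R = c·L + N'·tanφ = 19·5.0 + 21.1·tan48.0° = 95.0 + 23.4 = 118.4 kN/m
FS = R / T = 118.4 / 46.2 = 2.563

FS = 2.56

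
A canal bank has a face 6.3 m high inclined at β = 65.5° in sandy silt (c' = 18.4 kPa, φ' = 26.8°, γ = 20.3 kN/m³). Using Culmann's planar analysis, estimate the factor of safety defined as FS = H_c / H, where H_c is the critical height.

FS = 2.13

H_c = (4c'/γ) · sinβ cosφ' / [1 − cos(β − φ')]
    = (4·18.4/20.3) · sin65.5°·cos26.8° / [1 − cos38.7°]
    = 3.626 · 0.8122 / 0.2196 = 13.41 m
FS = H_c / H = 13.41 / 6.3 = 2.129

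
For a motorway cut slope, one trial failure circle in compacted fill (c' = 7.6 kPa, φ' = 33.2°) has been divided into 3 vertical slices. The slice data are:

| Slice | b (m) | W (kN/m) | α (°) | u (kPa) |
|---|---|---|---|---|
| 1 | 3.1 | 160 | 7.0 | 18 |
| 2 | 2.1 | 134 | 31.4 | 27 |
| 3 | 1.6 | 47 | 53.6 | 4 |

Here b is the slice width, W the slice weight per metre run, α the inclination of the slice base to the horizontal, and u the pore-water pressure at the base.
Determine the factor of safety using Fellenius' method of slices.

Ordinary method of slices: FS = Σ[c'·Δl_i + (W_i cosα_i − u_i·Δl_i)·tanφ'] / Σ W_i sinα_i, with Δl_i = b_i / cosα_i.
Slice 1: Δl = 3.1/cos7.0° = 3.123 m; N'_1 = 160·cos7.0° − 18·3.123 = 102.6; c'Δl = 23.74; W sinα = 19.5
Slice 2: Δl = 2.1/cos31.4° = 2.460 m; N'_2 = 134·cos31.4° − 27·2.460 = 47.9; c'Δl = 18.70; W sinα = 69.8
Slice 3: Δl = 1.6/cos53.6° = 2.696 m; N'_3 = 47·cos53.6° − 4·2.696 = 17.1; c'Δl = 20.49; W sinα = 37.8
Σc'Δl = 62.9 kN/m; ΣN' = 167.6 kN/m; ΣW sinα = 127.1 kN/m
Resisting = 62.9 + 167.6·tan33.2° = 62.9 + 109.7 = 172.6 kN/m
FS = 172.6 / 127.1 = 1.358

FS = 1.36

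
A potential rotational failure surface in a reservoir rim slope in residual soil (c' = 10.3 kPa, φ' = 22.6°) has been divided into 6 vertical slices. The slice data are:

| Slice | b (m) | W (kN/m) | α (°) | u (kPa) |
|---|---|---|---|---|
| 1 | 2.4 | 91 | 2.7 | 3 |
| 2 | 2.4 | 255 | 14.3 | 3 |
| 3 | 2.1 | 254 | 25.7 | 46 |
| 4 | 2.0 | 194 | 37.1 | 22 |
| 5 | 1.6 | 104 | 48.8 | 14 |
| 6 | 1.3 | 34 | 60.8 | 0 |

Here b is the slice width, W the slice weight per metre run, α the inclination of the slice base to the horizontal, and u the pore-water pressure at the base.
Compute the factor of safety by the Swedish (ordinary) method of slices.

FS = 1.00

Ordinary method of slices: FS = Σ[c'·Δl_i + (W_i cosα_i − u_i·Δl_i)·tanφ'] / Σ W_i sinα_i, with Δl_i = b_i / cosα_i.
Slice 1: Δl = 2.4/cos2.7° = 2.403 m; N'_1 = 91·cos2.7° − 3·2.403 = 83.7; c'Δl = 24.75; W sinα = 4.3
Slice 2: Δl = 2.4/cos14.3° = 2.477 m; N'_2 = 255·cos14.3° − 3·2.477 = 239.7; c'Δl = 25.51; W sinα = 63.0
Slice 3: Δl = 2.1/cos25.7° = 2.331 m; N'_3 = 254·cos25.7° − 46·2.331 = 121.7; c'Δl = 24.00; W sinα = 110.1
Slice 4: Δl = 2.0/cos37.1° = 2.508 m; N'_4 = 194·cos37.1° − 22·2.508 = 99.6; c'Δl = 25.83; W sinα = 117.0
Slice 5: Δl = 1.6/cos48.8° = 2.429 m; N'_5 = 104·cos48.8° − 14·2.429 = 34.5; c'Δl = 25.02; W sinα = 78.3
Slice 6: Δl = 1.3/cos60.8° = 2.665 m; N'_6 = 34·cos60.8° − 0·2.665 = 16.6; c'Δl = 27.45; W sinα = 29.7
Σc'Δl = 152.6 kN/m; ΣN' = 595.7 kN/m; ΣW sinα = 402.4 kN/m
Resisting = 152.6 + 595.7·tan22.6° = 152.6 + 248.0 = 400.5 kN/m
FS = 400.5 / 402.4 = 0.995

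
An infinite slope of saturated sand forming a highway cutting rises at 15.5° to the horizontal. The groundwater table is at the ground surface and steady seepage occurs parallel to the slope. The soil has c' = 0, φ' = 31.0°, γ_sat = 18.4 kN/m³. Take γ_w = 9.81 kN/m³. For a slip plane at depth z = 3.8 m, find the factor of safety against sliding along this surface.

FS = 1.01

With seepage parallel to the slope and the water table at the surface, the effective normal stress on the slip plane uses the buoyant unit weight γ' = γ_sat − γ_w while the driving shear stress uses γ_sat:
FS = [c' + γ' z cos²β tanφ'] / [γ_sat z sinβ cosβ]
(For c' = 0 this reduces to FS = (γ'/γ_sat)·tanφ'/tanβ.)
γ' = 18.4 − 9.81 = 8.59 kN/m³
Numerator = 0.0 + 8.59·3.8·cos²15.5°·tan31.0° = 0.0 + 8.59·3.8·0.9286·0.6009 = 18.213 kPa
Denominator = 18.4·3.8·sin15.5°·cos15.5° = 18.4·3.8·0.2672·0.9636 = 18.006 kPa
FS = 18.213 / 18.006 = 1.011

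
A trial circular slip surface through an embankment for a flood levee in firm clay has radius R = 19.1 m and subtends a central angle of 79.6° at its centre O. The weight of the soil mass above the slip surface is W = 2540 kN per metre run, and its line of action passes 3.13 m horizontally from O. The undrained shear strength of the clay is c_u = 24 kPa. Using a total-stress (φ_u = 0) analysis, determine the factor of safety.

FS = 1.53

Taking moments about the centre O, the resisting moment is provided by the undrained shear strength acting along the arc:
Arc length L_a = R·θ = 19.1·(79.6°·π/180) = 19.1·1.3893 = 26.54 m
M_R = c_u·L_a·R = 24·26.54·19.1 = 12163.8 kN·m/m
M_D = W·d = 2540·3.13 = 7950.2 kN·m/m
FS = M_R / M_D = 12163.8 / 7950.2 = 1.530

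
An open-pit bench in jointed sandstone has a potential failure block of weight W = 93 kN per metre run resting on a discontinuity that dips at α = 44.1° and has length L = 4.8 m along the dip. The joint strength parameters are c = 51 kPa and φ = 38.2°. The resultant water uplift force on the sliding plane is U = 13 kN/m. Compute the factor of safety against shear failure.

Resolving the block weight along and normal to the plane and applying the Mohr–Coulomb strength on the joint:
N' = W cosα − U = 93·cos44.1° − 13 = 53.8 kN/m
Driving force T = W sinα = 93·sin44.1° = 64.7 kN/m
Resisting force R = c·L + N'·tanφ = 51·4.8 + 53.8·tan38.2° = 244.8 + 42.3 = 287.1 kN/m
FS = R / T = 287.1 / 64.7 = 4.436

FS = 4.44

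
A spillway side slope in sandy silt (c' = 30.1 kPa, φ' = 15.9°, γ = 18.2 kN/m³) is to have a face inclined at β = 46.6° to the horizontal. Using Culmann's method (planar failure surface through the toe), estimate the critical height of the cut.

H_c = 32.98 m

Culmann's analysis gives the critical failure plane at α_cr = (β + φ')/2 = (46.6 + 15.9)/2 = 31.2°, and the critical height
H_c = (4c'/γ) · sinβ cosφ' / [1 − cos(β − φ')]
    = (4·30.1/18.2) · sin46.6°·cos15.9° / [1 − cos(30.7°)]
    = 6.615 · 0.7266·0.9617 / [1 − 0.8599]
    = 6.615 · 0.6988 / 0.1401
    = 32.98 m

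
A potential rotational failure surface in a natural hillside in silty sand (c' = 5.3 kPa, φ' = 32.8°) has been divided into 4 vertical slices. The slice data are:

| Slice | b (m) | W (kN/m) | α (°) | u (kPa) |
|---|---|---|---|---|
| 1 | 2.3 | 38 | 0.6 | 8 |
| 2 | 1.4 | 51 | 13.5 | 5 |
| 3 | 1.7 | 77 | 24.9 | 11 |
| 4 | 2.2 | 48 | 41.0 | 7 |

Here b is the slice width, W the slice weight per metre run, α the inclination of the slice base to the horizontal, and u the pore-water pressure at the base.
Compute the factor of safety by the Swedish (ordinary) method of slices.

Ordinary method of slices: FS = Σ[c'·Δl_i + (W_i cosα_i − u_i·Δl_i)·tanφ'] / Σ W_i sinα_i, with Δl_i = b_i / cosα_i.
Slice 1: Δl = 2.3/cos0.6° = 2.300 m; N'_1 = 38·cos0.6° − 8·2.300 = 19.6; c'Δl = 12.19; W sinα = 0.4
Slice 2: Δl = 1.4/cos13.5° = 1.440 m; N'_2 = 51·cos13.5° − 5·1.440 = 42.4; c'Δl = 7.63; W sinα = 11.9
Slice 3: Δl = 1.7/cos24.9° = 1.874 m; N'_3 = 77·cos24.9° − 11·1.874 = 49.2; c'Δl = 9.93; W sinα = 32.4
Slice 4: Δl = 2.2/cos41.0° = 2.915 m; N'_4 = 48·cos41.0° − 7·2.915 = 15.8; c'Δl = 15.45; W sinα = 31.5
Σc'Δl = 45.2 kN/m; ΣN' = 127.0 kN/m; ΣW sinα = 76.2 kN/m
Resisting = 45.2 + 127.0·tan32.8° = 45.2 + 81.9 = 127.1 kN/m
FS = 127.1 / 76.2 = 1.667

FS = 1.67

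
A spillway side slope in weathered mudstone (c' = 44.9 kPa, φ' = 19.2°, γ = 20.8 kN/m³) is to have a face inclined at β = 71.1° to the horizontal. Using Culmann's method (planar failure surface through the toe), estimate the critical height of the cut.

Culmann's analysis gives the critical failure plane at α_cr = (β + φ')/2 = (71.1 + 19.2)/2 = 45.1°, and the critical height
H_c = (4c'/γ) · sinβ cosφ' / [1 − cos(β − φ')]
    = (4·44.9/20.8) · sin71.1°·cos19.2° / [1 − cos(51.9°)]
    = 8.635 · 0.9461·0.9444 / [1 − 0.6170]
    = 8.635 · 0.8935 / 0.3830
    = 20.14 m

H_c = 20.14 m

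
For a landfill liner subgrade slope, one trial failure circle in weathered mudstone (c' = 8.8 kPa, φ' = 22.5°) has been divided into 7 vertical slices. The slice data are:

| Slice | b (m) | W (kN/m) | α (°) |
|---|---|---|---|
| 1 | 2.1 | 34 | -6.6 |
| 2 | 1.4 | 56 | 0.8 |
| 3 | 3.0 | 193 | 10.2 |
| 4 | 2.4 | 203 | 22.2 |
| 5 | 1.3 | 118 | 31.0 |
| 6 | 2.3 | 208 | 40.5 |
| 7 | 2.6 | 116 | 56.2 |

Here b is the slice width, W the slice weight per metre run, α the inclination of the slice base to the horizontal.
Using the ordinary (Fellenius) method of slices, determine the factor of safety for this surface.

Ordinary method of slices: FS = Σ[c'·Δl_i + (W_i cosα_i)·tanφ'] / Σ W_i sinα_i, with Δl_i = b_i / cosα_i.
Slice 1: Δl = 2.1/cos(-6.6°) = 2.114 m; N'_1 = 34·cos(-6.6°) = 33.8; c'Δl = 18.60; W sinα = -3.9
Slice 2: Δl = 1.4/cos0.8° = 1.400 m; N'_2 = 56·cos0.8° = 56.0; c'Δl = 12.32; W sinα = 0.8
Slice 3: Δl = 3.0/cos10.2° = 3.048 m; N'_3 = 193·cos10.2° = 189.9; c'Δl = 26.82; W sinα = 34.2
Slice 4: Δl = 2.4/cos22.2° = 2.592 m; N'_4 = 203·cos22.2° = 188.0; c'Δl = 22.81; W sinα = 76.7
Slice 5: Δl = 1.3/cos31.0° = 1.517 m; N'_5 = 118·cos31.0° = 101.1; c'Δl = 13.35; W sinα = 60.8
Slice 6: Δl = 2.3/cos40.5° = 3.025 m; N'_6 = 208·cos40.5° = 158.2; c'Δl = 26.62; W sinα = 135.1
Slice 7: Δl = 2.6/cos56.2° = 4.674 m; N'_7 = 116·cos56.2° = 64.5; c'Δl = 41.13; W sinα = 96.4
Σc'Δl = 161.7 kN/m; ΣN' = 791.5 kN/m; ΣW sinα = 400.0 kN/m
Resisting = 161.7 + 791.5·tan22.5° = 161.7 + 327.9 = 489.5 kN/m
FS = 489.5 / 400.0 = 1.224

FS = 1.22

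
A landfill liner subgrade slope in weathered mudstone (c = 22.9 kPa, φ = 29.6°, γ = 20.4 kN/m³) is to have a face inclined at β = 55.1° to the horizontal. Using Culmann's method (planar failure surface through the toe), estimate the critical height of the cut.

Culmann's analysis gives the critical failure plane at α_cr = (β + φ)/2 = (55.1 + 29.6)/2 = 42.4°, and the critical height
H_c = (4c/γ) · sinβ cosφ / [1 − cos(β − φ)]
    = (4·22.9/20.4) · sin55.1°·cos29.6° / [1 − cos(25.5°)]
    = 4.490 · 0.8202·0.8695 / [1 − 0.9026]
    = 4.490 · 0.7131 / 0.0974
    = 32.87 m

H_c = 32.87 m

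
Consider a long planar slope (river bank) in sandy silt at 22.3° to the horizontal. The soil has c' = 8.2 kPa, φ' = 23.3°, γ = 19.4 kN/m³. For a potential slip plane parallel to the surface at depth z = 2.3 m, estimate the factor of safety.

FS = 1.57

For an infinite slope with a slip plane parallel to the surface (no pore pressure): FS = [c' + γz cos²β tanφ'] / [γz sinβ cosβ].
γz = 19.4·2.3 = 44.62 kN/m²
Numerator = 8.2 + 44.62·cos²22.3°·tan23.3° = 8.2 + 44.62·0.8560·0.4307 = 24.649 kPa
Denominator = 44.62·sin22.3°·cos22.3° = 44.62·0.3795·0.9252 = 15.665 kPa
FS = 24.649 / 15.665 = 1.574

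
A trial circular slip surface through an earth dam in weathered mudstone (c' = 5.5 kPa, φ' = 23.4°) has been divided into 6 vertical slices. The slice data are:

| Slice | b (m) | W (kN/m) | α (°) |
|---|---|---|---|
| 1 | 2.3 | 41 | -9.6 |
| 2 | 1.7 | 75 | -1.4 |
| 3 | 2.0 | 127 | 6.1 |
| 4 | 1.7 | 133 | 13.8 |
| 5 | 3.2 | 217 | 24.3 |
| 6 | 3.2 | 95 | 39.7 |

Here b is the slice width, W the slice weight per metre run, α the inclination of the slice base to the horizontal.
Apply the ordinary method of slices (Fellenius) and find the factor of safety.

Ordinary method of slices: FS = Σ[c'·Δl_i + (W_i cosα_i)·tanφ'] / Σ W_i sinα_i, with Δl_i = b_i / cosα_i.
Slice 1: Δl = 2.3/cos(-9.6°) = 2.333 m; N'_1 = 41·cos(-9.6°) = 40.4; c'Δl = 12.83; W sinα = -6.8
Slice 2: Δl = 1.7/cos(-1.4°) = 1.701 m; N'_2 = 75·cos(-1.4°) = 75.0; c'Δl = 9.35; W sinα = -1.8
Slice 3: Δl = 2.0/cos6.1° = 2.011 m; N'_3 = 127·cos6.1° = 126.3; c'Δl = 11.06; W sinα = 13.5
Slice 4: Δl = 1.7/cos13.8° = 1.751 m; N'_4 = 133·cos13.8° = 129.2; c'Δl = 9.63; W sinα = 31.7
Slice 5: Δl = 3.2/cos24.3° = 3.511 m; N'_5 = 217·cos24.3° = 197.8; c'Δl = 19.31; W sinα = 89.3
Slice 6: Δl = 3.2/cos39.7° = 4.159 m; N'_6 = 95·cos39.7° = 73.1; c'Δl = 22.87; W sinα = 60.7
Σc'Δl = 85.1 kN/m; ΣN' = 641.7 kN/m; ΣW sinα = 186.5 kN/m
Resisting = 85.1 + 641.7·tan23.4° = 85.1 + 277.7 = 362.8 kN/m
FS = 362.8 / 186.5 = 1.945

FS = 1.94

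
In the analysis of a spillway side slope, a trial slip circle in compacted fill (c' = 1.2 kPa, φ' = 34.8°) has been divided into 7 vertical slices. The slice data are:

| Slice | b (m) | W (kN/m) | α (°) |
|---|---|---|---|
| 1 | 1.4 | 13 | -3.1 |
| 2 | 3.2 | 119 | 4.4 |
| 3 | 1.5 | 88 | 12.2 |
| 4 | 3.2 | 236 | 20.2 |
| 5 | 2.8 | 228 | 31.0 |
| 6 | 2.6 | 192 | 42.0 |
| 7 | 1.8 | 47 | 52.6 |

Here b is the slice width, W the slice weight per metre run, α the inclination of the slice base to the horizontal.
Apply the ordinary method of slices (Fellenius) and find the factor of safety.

Ordinary method of slices: FS = Σ[c'·Δl_i + (W_i cosα_i)·tanφ'] / Σ W_i sinα_i, with Δl_i = b_i / cosα_i.
Slice 1: Δl = 1.4/cos(-3.1°) = 1.402 m; N'_1 = 13·cos(-3.1°) = 13.0; c'Δl = 1.68; W sinα = -0.7
Slice 2: Δl = 3.2/cos4.4° = 3.209 m; N'_2 = 119·cos4.4° = 118.6; c'Δl = 3.85; W sinα = 9.1
Slice 3: Δl = 1.5/cos12.2° = 1.535 m; N'_3 = 88·cos12.2° = 86.0; c'Δl = 1.84; W sinα = 18.6
Slice 4: Δl = 3.2/cos20.2° = 3.410 m; N'_4 = 236·cos20.2° = 221.5; c'Δl = 4.09; W sinα = 81.5
Slice 5: Δl = 2.8/cos31.0° = 3.267 m; N'_5 = 228·cos31.0° = 195.4; c'Δl = 3.92; W sinα = 117.4
Slice 6: Δl = 2.6/cos42.0° = 3.499 m; N'_6 = 192·cos42.0° = 142.7; c'Δl = 4.20; W sinα = 128.5
Slice 7: Δl = 1.8/cos52.6° = 2.964 m; N'_7 = 47·cos52.6° = 28.5; c'Δl = 3.56; W sinα = 37.3
Σc'Δl = 23.1 kN/m; ΣN' = 805.8 kN/m; ΣW sinα = 391.8 kN/m
Resisting = 23.1 + 805.8·tan34.8° = 23.1 + 560.0 = 583.2 kN/m
FS = 583.2 / 391.8 = 1.489

FS = 1.49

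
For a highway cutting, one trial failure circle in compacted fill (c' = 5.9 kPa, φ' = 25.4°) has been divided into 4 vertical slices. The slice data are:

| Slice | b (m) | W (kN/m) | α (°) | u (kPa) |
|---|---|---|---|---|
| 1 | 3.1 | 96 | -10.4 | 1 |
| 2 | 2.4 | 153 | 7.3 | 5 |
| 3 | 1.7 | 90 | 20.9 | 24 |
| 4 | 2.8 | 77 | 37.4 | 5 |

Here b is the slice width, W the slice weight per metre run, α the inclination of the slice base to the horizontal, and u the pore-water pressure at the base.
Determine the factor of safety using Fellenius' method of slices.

FS = 2.64

Ordinary method of slices: FS = Σ[c'·Δl_i + (W_i cosα_i − u_i·Δl_i)·tanφ'] / Σ W_i sinα_i, with Δl_i = b_i / cosα_i.
Slice 1: Δl = 3.1/cos(-10.4°) = 3.152 m; N'_1 = 96·cos(-10.4°) − 1·3.152 = 91.3; c'Δl = 18.60; W sinα = -17.3
Slice 2: Δl = 2.4/cos7.3° = 2.420 m; N'_2 = 153·cos7.3° − 5·2.420 = 139.7; c'Δl = 14.28; W sinα = 19.4
Slice 3: Δl = 1.7/cos20.9° = 1.820 m; N'_3 = 90·cos20.9° − 24·1.820 = 40.4; c'Δl = 10.74; W sinα = 32.1
Slice 4: Δl = 2.8/cos37.4° = 3.525 m; N'_4 = 77·cos37.4° − 5·3.525 = 43.5; c'Δl = 20.80; W sinα = 46.8
Σc'Δl = 64.4 kN/m; ΣN' = 314.9 kN/m; ΣW sinα = 81.0 kN/m
Resisting = 64.4 + 314.9·tan25.4° = 64.4 + 149.5 = 213.9 kN/m
FS = 213.9 / 81.0 = 2.641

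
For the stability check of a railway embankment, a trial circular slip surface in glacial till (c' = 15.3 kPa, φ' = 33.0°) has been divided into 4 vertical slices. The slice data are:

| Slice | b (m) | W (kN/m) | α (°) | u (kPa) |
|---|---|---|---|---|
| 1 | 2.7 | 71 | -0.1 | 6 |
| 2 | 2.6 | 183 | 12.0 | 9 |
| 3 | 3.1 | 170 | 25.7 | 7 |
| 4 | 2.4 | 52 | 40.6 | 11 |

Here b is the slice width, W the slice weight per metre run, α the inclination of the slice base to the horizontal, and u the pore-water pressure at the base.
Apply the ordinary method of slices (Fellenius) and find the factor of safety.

FS = 2.79

Ordinary method of slices: FS = Σ[c'·Δl_i + (W_i cosα_i − u_i·Δl_i)·tanφ'] / Σ W_i sinα_i, with Δl_i = b_i / cosα_i.
Slice 1: Δl = 2.7/cos(-0.1°) = 2.700 m; N'_1 = 71·cos(-0.1°) − 6·2.700 = 54.8; c'Δl = 41.31; W sinα = -0.1
Slice 2: Δl = 2.6/cos12.0° = 2.658 m; N'_2 = 183·cos12.0° − 9·2.658 = 155.1; c'Δl = 40.67; W sinα = 38.0
Slice 3: Δl = 3.1/cos25.7° = 3.440 m; N'_3 = 170·cos25.7° − 7·3.440 = 129.1; c'Δl = 52.64; W sinα = 73.7
Slice 4: Δl = 2.4/cos40.6° = 3.161 m; N'_4 = 52·cos40.6° − 11·3.161 = 4.7; c'Δl = 48.36; W sinα = 33.8
Σc'Δl = 183.0 kN/m; ΣN' = 343.7 kN/m; ΣW sinα = 145.5 kN/m
Resisting = 183.0 + 343.7·tan33.0° = 183.0 + 223.2 = 406.2 kN/m
FS = 406.2 / 145.5 = 2.792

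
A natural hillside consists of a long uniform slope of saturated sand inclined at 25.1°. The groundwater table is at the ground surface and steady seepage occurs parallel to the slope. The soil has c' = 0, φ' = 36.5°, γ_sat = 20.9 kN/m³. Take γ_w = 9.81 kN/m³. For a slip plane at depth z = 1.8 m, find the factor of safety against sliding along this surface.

With seepage parallel to the slope and the water table at the surface, the effective normal stress on the slip plane uses the buoyant unit weight γ' = γ_sat − γ_w while the driving shear stress uses γ_sat:
FS = [c' + γ' z cos²β tanφ'] / [γ_sat z sinβ cosβ]
(For c' = 0 this reduces to FS = (γ'/γ_sat)·tanφ'/tanβ.)
γ' = 20.9 − 9.81 = 11.09 kN/m³
Numerator = 0.0 + 11.09·1.8·cos²25.1°·tan36.5° = 0.0 + 11.09·1.8·0.8201·0.7400 = 12.113 kPa
Denominator = 20.9·1.8·sin25.1°·cos25.1° = 20.9·1.8·0.4242·0.9056 = 14.451 kPa
FS = 12.113 / 14.451 = 0.838

FS = 0.84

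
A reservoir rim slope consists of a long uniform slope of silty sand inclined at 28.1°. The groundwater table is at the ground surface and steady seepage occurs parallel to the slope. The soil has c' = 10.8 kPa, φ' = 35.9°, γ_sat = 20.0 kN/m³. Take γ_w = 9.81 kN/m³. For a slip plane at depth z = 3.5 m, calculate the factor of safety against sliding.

FS = 1.06

With seepage parallel to the slope and the water table at the surface, the effective normal stress on the slip plane uses the buoyant unit weight γ' = γ_sat − γ_w while the driving shear stress uses γ_sat:
FS = [c' + γ' z cos²β tanφ'] / [γ_sat z sinβ cosβ]
γ' = 20.0 − 9.81 = 10.19 kN/m³
Numerator = 10.8 + 10.19·3.5·cos²28.1°·tan35.9° = 10.8 + 10.19·3.5·0.7781·0.7239 = 30.890 kPa
Denominator = 20.0·3.5·sin28.1°·cos28.1° = 20.0·3.5·0.4710·0.8821 = 29.084 kPa
FS = 30.890 / 29.084 = 1.062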